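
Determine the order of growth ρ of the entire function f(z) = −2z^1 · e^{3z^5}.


M(r) = max_{|z|=r} |-2|·|z|^1·|e^{3z^5}| = 2·r^1 · e^{3r^5} (the factors attain their maxima compatibly on |z|=r). Then log M(r) = log 2 + 1·log r + 3r^5, dominated by the last term, so log log M(r) ~ 5·log r. The polynomial factor -2z^1 contributes only a log r term and does not affect the order. ρ = 5.
Therefore ρ = 5.

Order ρ = 5.


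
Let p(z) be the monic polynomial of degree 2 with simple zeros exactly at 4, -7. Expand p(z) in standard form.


The polynomial is p(z) = ∏_{α ∈ S} (z − α), where S = {4, -7}.
Expanding the product yields: p(z) = z^2 + 3·z -28.
The resulting polynomial has degree 2 and real coefficients as required.

p(z) = z^2 + 3·z -28.


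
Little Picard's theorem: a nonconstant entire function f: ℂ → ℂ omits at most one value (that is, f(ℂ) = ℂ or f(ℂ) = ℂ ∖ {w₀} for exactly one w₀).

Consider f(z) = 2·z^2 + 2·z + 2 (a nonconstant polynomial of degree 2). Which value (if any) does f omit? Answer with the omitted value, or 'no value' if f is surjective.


Little Picard bounds the complement of f(ℂ) to at most one point.
For every w ∈ ℂ, the equation p(z) − w = 0 is a nonconstant polynomial in z and hence has at least one root by the fundamental theorem of algebra. So p is surjective onto ℂ, omitting no value.

Omitted value: no value.


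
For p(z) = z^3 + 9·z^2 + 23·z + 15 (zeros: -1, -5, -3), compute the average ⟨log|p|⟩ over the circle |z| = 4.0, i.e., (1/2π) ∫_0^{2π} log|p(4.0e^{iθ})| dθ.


Zeros: -5, -3, -1; r = 4.0.
Inside |z| < r: -3, -1. Outside (|z| ≥ r): -5.
p(0) = 15, so log|p(0)| = log(15) = 2.7081.
Apply Jensen: I(r) = log|p(0)| + Σ_k log(r/|z_k|), summed over zeros inside |z| < r.
  log(r/|z_k|) for z_k = -1: log(4.0/1) = 1.3863
  log(r/|z_k|) for z_k = -3: log(4.0/3) = 0.2877
  Outside zeros (-5) contribute nothing to the Jensen sum.
Sum over inside zeros: 1.6740.
I(r) = log|p(0)| + (inside sum) = 2.7081 + 1.6740 = 4.3820.
Note: since some zeros are outside |z| ≤ r, the simplified n·log(r) form does NOT apply — only the inside zeros contribute.

I(r) ≈ 4.3820.


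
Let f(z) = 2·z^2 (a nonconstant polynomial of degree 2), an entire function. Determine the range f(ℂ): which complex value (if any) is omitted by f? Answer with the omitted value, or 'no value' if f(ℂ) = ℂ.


Little Picard bounds the complement of f(ℂ) to at most one point.
For every w ∈ ℂ, the equation p(z) − w = 0 is a nonconstant polynomial in z and hence has at least one root by the fundamental theorem of algebra. So p is surjective onto ℂ, omitting no value.

Omitted value: no value.


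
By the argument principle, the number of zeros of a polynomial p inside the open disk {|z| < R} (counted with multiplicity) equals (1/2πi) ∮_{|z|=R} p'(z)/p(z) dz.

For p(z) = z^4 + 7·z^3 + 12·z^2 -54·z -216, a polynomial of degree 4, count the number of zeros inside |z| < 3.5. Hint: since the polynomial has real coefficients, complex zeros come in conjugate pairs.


The zeros of p are: (-3 + 3i), (-3 - 3i), 3, -4.
Their magnitudes are: 4.243, 4.243, 3, 4.
Zeros with |z| < R = 3.5: 3.
Count = 1.
By the argument principle, (1/2πi) ∮_{|z|=R} p'(z)/p(z) dz equals exactly this count.

Number of zeros inside |z| < 3.5: 1.


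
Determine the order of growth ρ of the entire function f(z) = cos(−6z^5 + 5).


Write cos(w) = (e^{iw} ± e^{−iw})/(2 or 2i), so |cos(w)| ≤ e^{|w|}. With w = −6z^5 + 5, |w| ≤ 6r^5 + 5 on |z|=r, giving M(r) ≤ e^{6r^5 + 5} and ρ ≤ 5. For the lower bound, choose z on |z|=r with -6z^5 purely imaginary of modulus 6r^5; then |cos(−6z^5 + 5)| grows like e^{6r^5}/2, so ρ ≥ 5. Hence ρ = 5.
Therefore ρ = 5.

Order ρ = 5.


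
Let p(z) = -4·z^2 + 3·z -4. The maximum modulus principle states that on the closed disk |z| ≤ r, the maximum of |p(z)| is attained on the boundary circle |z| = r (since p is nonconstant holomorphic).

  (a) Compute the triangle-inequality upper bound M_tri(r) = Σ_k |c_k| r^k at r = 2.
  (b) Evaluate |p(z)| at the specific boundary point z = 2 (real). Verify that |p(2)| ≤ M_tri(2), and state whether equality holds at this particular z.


Coefficients: c_0 = -4, c_1 = 3, c_2 = -4. Radius r = 2.
Part (a). Triangle bound: M_tri(r) = Σ_k |c_k| r^k
  = |-4|·2^0 + |3|·2^1 + |-4|·2^2
  = 4 + 6 + 16 = 26.
This bounds M(r) := max_{|z|=r} |p(z)| from above; equality holds iff all terms c_k z^k can be made to align in phase at a single z on |z|=r.
Part (b). At z = 2 (real, on the circle |z| = r):
  p(2) = (-4)·2^0 + (3)·2^1 + (-4)·2^2 = -14.
  |p(2)| = 14.
Check: |p(2)| = 14 ≤ 26 = M_tri(2). ✓ Equality does not hold at z = 2 (the coefficients have mixed signs, so the terms do not all align in phase there).

M_tri(2) = 26; |p(2)| = 14; equality at z=2: no.


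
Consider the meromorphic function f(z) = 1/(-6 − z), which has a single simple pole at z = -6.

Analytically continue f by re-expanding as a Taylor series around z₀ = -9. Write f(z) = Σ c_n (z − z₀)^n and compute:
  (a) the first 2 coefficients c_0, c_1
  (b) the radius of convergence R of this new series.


Let w = z − z₀, so z = z₀ + w.
Then -6 − z = -6 − (z₀ + w) = (-6 − z₀) − w = 3 − w.
f(z) = 1/(3 − w) = (1/(3)) · 1/(1 − w/(3)) = Σ_{n≥0} w^n / (3)^(n+1).
So c_n = 1/(3)^(n+1):
  c_0 = 1/(3)^1 = 1/3.
  c_1 = 1/(3)^2 = 1/9.
The series is valid for |w/d| < 1, i.e. |z − z₀| < |d|.
Radius of convergence: R = |-6 − z₀| = |3| = 3 (distance from z₀ to the singularity z = -6).

c_0 = 1/3, c_1 = 1/9; R = 3.


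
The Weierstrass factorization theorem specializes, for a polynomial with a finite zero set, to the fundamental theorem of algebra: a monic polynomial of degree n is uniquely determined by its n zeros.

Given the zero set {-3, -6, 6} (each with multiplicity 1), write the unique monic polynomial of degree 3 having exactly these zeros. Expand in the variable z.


The polynomial is p(z) = ∏_{α ∈ S} (z − α), where S = {-3, -6, 6}.
Expanding the product yields: p(z) = z^3 + 3·z^2 -36·z -108.
The resulting polynomial has degree 3 and real coefficients as required.

p(z) = z^3 + 3·z^2 -36·z -108.


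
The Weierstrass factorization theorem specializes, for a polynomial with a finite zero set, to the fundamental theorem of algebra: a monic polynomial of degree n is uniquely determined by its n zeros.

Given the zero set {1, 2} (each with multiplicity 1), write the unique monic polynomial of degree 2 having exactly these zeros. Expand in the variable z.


The polynomial is p(z) = ∏_{α ∈ S} (z − α), where S = {1, 2}.
Expanding the product yields: p(z) = z^2 -3·z + 2.
The resulting polynomial has degree 2 and real coefficients as required.

p(z) = z^2 -3·z + 2.


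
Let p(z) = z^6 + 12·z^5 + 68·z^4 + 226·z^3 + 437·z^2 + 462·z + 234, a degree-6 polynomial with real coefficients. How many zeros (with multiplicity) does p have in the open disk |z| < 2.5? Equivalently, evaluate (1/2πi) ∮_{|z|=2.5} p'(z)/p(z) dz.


The zeros of p are: (-2 + 3i), (-2 - 3i), -3, (-1 + 1i), (-1 - 1i), -3.
Their magnitudes are: 3.606, 3.606, 3, 1.414, 1.414, 3.
Zeros with |z| < R = 2.5: (-1 + 1i), (-1 - 1i).
Count = 2.
By the argument principle, (1/2πi) ∮_{|z|=R} p'(z)/p(z) dz equals exactly this count.

Number of zeros inside |z| < 2.5: 2.


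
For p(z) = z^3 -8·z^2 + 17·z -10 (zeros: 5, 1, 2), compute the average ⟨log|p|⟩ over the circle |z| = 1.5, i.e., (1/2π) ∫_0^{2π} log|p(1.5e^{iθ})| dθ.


Zeros: 1, 2, 5; r = 1.5.
Inside |z| < r: 1. Outside (|z| ≥ r): 2, 5.
p(0) = -10, so log|p(0)| = log(10) = 2.3026.
Apply Jensen: I(r) = log|p(0)| + Σ_k log(r/|z_k|), summed over zeros inside |z| < r.
  log(r/|z_k|) for z_k = 1: log(1.5/1) = 0.4055
  Outside zeros (2, 5) contribute nothing to the Jensen sum.
Sum over inside zeros: 0.4055.
I(r) = log|p(0)| + (inside sum) = 2.3026 + 0.4055 = 2.7081.
Note: since some zeros are outside |z| ≤ r, the simplified n·log(r) form does NOT apply — only the inside zeros contribute.

I(r) ≈ 2.7081.


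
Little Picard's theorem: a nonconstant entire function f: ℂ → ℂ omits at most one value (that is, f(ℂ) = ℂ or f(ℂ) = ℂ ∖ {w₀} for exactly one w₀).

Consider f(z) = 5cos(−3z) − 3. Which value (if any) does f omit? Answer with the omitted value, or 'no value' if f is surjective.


Little Picard bounds the complement of f(ℂ) to at most one point.
cos is entire and surjective onto ℂ: for every w ∈ ℂ, cos(ζ) = w has a solution ζ ∈ ℂ (e.g., via the complex inverse arccos). With ζ = −3z this gives z = ζ/(-3). Then 5·cos(−3z) takes every value in 5·ℂ = ℂ, and adding -3 is a bijection of ℂ. So f is surjective and omits no value. (Note: only on the real line is cos bounded by [−1, 1].)

Omitted value: no value.


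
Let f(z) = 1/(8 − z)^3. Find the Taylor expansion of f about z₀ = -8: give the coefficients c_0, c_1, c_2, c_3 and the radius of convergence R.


Let w = z − z₀, so z = z₀ + w.
Then 8 − z = 8 − (z₀ + w) = (8 − z₀) − w = 16 − w.
f(z) = 1/(16 − w)^3 = (1/(16)^3) · (1 − w/(16))^{−3}.
By the binomial series (1−u)^{−3} = Σ_{n≥0} C(n+2, 2) u^n for |u|<1, with u = w/(16):
  c_n = C(n+2, 2) / (16)^(n+3).
  c_0 = 1/(16)^3 = 1/4096.
  c_1 = 3/(16)^4 = 3/65536.
  c_2 = 6/(16)^5 = 3/524288.
  c_3 = 10/(16)^6 = 5/8388608.
The series is valid for |w/d| < 1, i.e. |z − z₀| < |d|.
Radius of convergence: R = |8 − z₀| = |16| = 16 (distance from z₀ to the singularity z = 8).

c_0 = 1/4096, c_1 = 3/65536, c_2 = 3/524288, c_3 = 5/8388608; R = 16.


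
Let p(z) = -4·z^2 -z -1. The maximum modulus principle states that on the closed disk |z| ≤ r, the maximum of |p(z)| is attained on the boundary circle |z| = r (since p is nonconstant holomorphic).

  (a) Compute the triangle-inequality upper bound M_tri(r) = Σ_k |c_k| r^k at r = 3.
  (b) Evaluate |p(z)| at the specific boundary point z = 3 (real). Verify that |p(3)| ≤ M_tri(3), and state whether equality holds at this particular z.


Coefficients: c_0 = -1, c_1 = -1, c_2 = -4. Radius r = 3.
Part (a). Triangle bound: M_tri(r) = Σ_k |c_k| r^k
  = |-1|·3^0 + |-1|·3^1 + |-4|·3^2
  = 1 + 3 + 36 = 40.
This bounds M(r) := max_{|z|=r} |p(z)| from above; equality holds iff all terms c_k z^k can be made to align in phase at a single z on |z|=r.
Part (b). At z = 3 (real, on the circle |z| = r):
  p(3) = (-1)·3^0 + (-1)·3^1 + (-4)·3^2 = -40.
  |p(3)| = 40.
Since all nonzero coefficients share the same sign, |p(3)| = 40 = M_tri(3); the triangle bound is attained at z = 3, so in fact M(r) = 40.

M_tri(3) = 40; |p(3)| = 40; equality at z=3: yes.


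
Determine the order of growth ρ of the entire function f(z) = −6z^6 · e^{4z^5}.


M(r) = max_{|z|=r} |-6|·|z|^6·|e^{4z^5}| = 6·r^6 · e^{4r^5} (the factors attain their maxima compatibly on |z|=r). Then log M(r) = log 6 + 6·log r + 4r^5, dominated by the last term, so log log M(r) ~ 5·log r. The polynomial factor -6z^6 contributes only a log r term and does not affect the order. ρ = 5.
Therefore ρ = 5.

Order ρ = 5.


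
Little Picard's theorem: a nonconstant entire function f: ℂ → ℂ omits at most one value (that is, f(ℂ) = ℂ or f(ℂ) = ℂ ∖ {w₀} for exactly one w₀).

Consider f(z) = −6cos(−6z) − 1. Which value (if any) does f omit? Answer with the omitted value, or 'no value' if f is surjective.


Little Picard bounds the complement of f(ℂ) to at most one point.
cos is entire and surjective onto ℂ: for every w ∈ ℂ, cos(ζ) = w has a solution ζ ∈ ℂ (e.g., via the complex inverse arccos). With ζ = −6z this gives z = ζ/(-6). Then -6·cos(−6z) takes every value in -6·ℂ = ℂ, and adding -1 is a bijection of ℂ. So f is surjective and omits no value. (Note: only on the real line is cos bounded by [−1, 1].)

Omitted value: no value.


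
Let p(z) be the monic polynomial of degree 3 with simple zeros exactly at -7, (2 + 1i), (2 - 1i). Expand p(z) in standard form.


The polynomial is p(z) = ∏_{α ∈ S} (z − α), where S = {-7, (2 + 1i), (2 - 1i)}.
Expanding the product yields: p(z) = z^3 + 3·z^2 -23·z + 35.
Note conjugate pairs combine to real quadratics: (z − (2+1i))(z − (2−1i)) = z² − 4z + 5.
The resulting polynomial has degree 3 and real coefficients as required.

p(z) = z^3 + 3·z^2 -23·z + 35.


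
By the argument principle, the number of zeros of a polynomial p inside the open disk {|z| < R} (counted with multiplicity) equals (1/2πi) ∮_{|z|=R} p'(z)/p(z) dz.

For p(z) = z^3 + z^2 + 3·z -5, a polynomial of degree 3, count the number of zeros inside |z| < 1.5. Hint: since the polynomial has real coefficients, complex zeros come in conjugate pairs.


The zeros of p are: (-1 + 2i), (-1 - 2i), 1.
Their magnitudes are: 2.236, 2.236, 1.
Zeros with |z| < R = 1.5: 1.
Count = 1.
By the argument principle, (1/2πi) ∮_{|z|=R} p'(z)/p(z) dz equals exactly this count.

Number of zeros inside |z| < 1.5: 1.


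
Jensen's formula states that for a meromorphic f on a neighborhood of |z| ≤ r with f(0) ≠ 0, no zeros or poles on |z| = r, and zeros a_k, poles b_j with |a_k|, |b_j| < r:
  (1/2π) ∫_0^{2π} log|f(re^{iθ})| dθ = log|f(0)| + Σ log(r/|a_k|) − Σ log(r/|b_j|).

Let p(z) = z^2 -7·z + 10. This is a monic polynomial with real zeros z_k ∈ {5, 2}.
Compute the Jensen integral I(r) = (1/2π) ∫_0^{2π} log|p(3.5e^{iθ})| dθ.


Zeros: 2, 5; r = 3.5.
Inside |z| < r: 2. Outside (|z| ≥ r): 5.
p(0) = 10, so log|p(0)| = log(10) = 2.3026.
Apply Jensen: I(r) = log|p(0)| + Σ_k log(r/|z_k|), summed over zeros inside |z| < r.
  log(r/|z_k|) for z_k = 2: log(3.5/2) = 0.5596
  Outside zeros (5) contribute nothing to the Jensen sum.
Sum over inside zeros: 0.5596.
I(r) = log|p(0)| + (inside sum) = 2.3026 + 0.5596 = 2.8622.
Note: since some zeros are outside |z| ≤ r, the simplified n·log(r) form does NOT apply — only the inside zeros contribute.

I(r) ≈ 2.8622.


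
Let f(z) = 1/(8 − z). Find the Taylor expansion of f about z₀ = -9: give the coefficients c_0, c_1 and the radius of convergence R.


Let w = z − z₀, so z = z₀ + w.
Then 8 − z = 8 − (z₀ + w) = (8 − z₀) − w = 17 − w.
f(z) = 1/(17 − w) = (1/(17)) · 1/(1 − w/(17)) = Σ_{n≥0} w^n / (17)^(n+1).
So c_n = 1/(17)^(n+1):
  c_0 = 1/(17)^1 = 1/17.
  c_1 = 1/(17)^2 = 1/289.
The series is valid for |w/d| < 1, i.e. |z − z₀| < |d|.
Radius of convergence: R = |8 − z₀| = |17| = 17 (distance from z₀ to the singularity z = 8).

c_0 = 1/17, c_1 = 1/289; R = 17.


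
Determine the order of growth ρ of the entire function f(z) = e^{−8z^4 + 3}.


|e^{−8z^4 + 3}| = e^{Re(-8·z^4) + 3} ≤ e^{8|z|^4 + 3} = e^{8r^4 + 3} on |z| = r, so ρ ≤ 4. Choosing z on |z|=r so that -8·z^4 is real positive (always possible by picking arg z appropriately) gives |f(z)| = e^{8r^4 + 3}, matching the bound. The additive constant 3 does not affect log log M(r) ~ 4·log r. Hence ρ = 4.
Therefore ρ = 4.

Order ρ = 4.


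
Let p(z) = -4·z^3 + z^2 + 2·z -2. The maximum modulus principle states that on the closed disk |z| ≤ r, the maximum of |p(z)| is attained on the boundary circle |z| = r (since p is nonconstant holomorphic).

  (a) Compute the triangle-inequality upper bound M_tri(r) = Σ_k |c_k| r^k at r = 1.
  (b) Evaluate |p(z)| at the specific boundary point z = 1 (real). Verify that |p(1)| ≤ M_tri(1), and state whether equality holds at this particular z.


Coefficients: c_0 = -2, c_1 = 2, c_2 = 1, c_3 = -4. Radius r = 1.
Part (a). Triangle bound: M_tri(r) = Σ_k |c_k| r^k
  = |-2|·1^0 + |2|·1^1 + |1|·1^2 + |-4|·1^3
  = 2 + 2 + 1 + 4 = 9.
This bounds M(r) := max_{|z|=r} |p(z)| from above; equality holds iff all terms c_k z^k can be made to align in phase at a single z on |z|=r.
Part (b). At z = 1 (real, on the circle |z| = r):
  p(1) = (-2)·1^0 + (2)·1^1 + (1)·1^2 + (-4)·1^3 = -3.
  |p(1)| = 3.
Check: |p(1)| = 3 ≤ 9 = M_tri(1). ✓ Equality does not hold at z = 1 (the coefficients have mixed signs, so the terms do not all align in phase there).

M_tri(1) = 9; |p(1)| = 3; equality at z=1: no.


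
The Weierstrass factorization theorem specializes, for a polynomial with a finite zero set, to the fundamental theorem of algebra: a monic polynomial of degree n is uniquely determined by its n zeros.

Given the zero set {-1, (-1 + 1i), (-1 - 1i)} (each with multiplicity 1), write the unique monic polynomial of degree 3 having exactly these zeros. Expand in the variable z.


The polynomial is p(z) = ∏_{α ∈ S} (z − α), where S = {-1, (-1 + 1i), (-1 - 1i)}.
Expanding the product yields: p(z) = z^3 + 3·z^2 + 4·z + 2.
Note conjugate pairs combine to real quadratics: (z − (-1+1i))(z − (-1−1i)) = z² + 2z + 2.
The resulting polynomial has degree 3 and real coefficients as required.

p(z) = z^3 + 3·z^2 + 4·z + 2.


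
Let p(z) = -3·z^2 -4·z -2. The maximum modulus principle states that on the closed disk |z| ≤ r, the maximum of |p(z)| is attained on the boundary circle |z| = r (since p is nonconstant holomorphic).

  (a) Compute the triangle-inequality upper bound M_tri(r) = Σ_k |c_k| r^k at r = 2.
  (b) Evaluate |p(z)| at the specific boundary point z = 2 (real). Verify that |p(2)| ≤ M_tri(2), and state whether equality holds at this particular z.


Coefficients: c_0 = -2, c_1 = -4, c_2 = -3. Radius r = 2.
Part (a). Triangle bound: M_tri(r) = Σ_k |c_k| r^k
  = |-2|·2^0 + |-4|·2^1 + |-3|·2^2
  = 2 + 8 + 12 = 22.
This bounds M(r) := max_{|z|=r} |p(z)| from above; equality holds iff all terms c_k z^k can be made to align in phase at a single z on |z|=r.
Part (b). At z = 2 (real, on the circle |z| = r):
  p(2) = (-2)·2^0 + (-4)·2^1 + (-3)·2^2 = -22.
  |p(2)| = 22.
Since all nonzero coefficients share the same sign, |p(2)| = 22 = M_tri(2); the triangle bound is attained at z = 2, so in fact M(r) = 22.

M_tri(2) = 22; |p(2)| = 22; equality at z=2: yes.


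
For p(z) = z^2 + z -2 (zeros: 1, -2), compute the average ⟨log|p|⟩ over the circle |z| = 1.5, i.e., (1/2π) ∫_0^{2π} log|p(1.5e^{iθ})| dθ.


Zeros: -2, 1; r = 1.5.
Inside |z| < r: 1. Outside (|z| ≥ r): -2.
p(0) = -2, so log|p(0)| = log(2) = 0.6931.
Apply Jensen: I(r) = log|p(0)| + Σ_k log(r/|z_k|), summed over zeros inside |z| < r.
  log(r/|z_k|) for z_k = 1: log(1.5/1) = 0.4055
  Outside zeros (-2) contribute nothing to the Jensen sum.
Sum over inside zeros: 0.4055.
I(r) = log|p(0)| + (inside sum) = 0.6931 + 0.4055 = 1.0986.
Note: since some zeros are outside |z| ≤ r, the simplified n·log(r) form does NOT apply — only the inside zeros contribute.

I(r) ≈ 1.0986.


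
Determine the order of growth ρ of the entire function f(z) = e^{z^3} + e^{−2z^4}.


Each summand is entire of order 3 and 4 respectively (as in the single-exponential case). The order of a sum is at most the max of the orders, so ρ ≤ 4. For the lower bound: on |z|=r choose arg z so that -2z^4 is real positive; then |e^{-2z^4}| = e^{2r^4} while |e^{1z^3}| ≤ e^{1r^3} = o(e^{2r^4}). So |f| ≥ e^{2r^4}(1 − o(1)) and ρ ≥ 4. Hence ρ = max(3, 4) = 4.
Therefore ρ = 4.

Order ρ = 4.


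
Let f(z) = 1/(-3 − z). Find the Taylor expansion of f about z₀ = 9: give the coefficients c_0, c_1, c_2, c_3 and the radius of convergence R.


Let w = z − z₀, so z = z₀ + w.
Then -3 − z = -3 − (z₀ + w) = (-3 − z₀) − w = -12 − w.
f(z) = 1/(-12 − w) = (1/(-12)) · 1/(1 − w/(-12)) = Σ_{n≥0} w^n / (-12)^(n+1).
So c_n = 1/(-12)^(n+1):
  c_0 = 1/(-12)^1 = -1/12.
  c_1 = 1/(-12)^2 = 1/144.
  c_2 = 1/(-12)^3 = -1/1728.
  c_3 = 1/(-12)^4 = 1/20736.
The series is valid for |w/d| < 1, i.e. |z − z₀| < |d|.
Radius of convergence: R = |-3 − z₀| = |-12| = 12 (distance from z₀ to the singularity z = -3).

c_0 = -1/12, c_1 = 1/144, c_2 = -1/1728, c_3 = 1/20736; R = 12.


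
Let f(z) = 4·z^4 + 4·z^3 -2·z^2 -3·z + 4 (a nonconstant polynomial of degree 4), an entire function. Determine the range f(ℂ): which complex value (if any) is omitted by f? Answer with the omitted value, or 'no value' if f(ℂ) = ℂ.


Little Picard bounds the complement of f(ℂ) to at most one point.
For every w ∈ ℂ, the equation p(z) − w = 0 is a nonconstant polynomial in z and hence has at least one root by the fundamental theorem of algebra. So p is surjective onto ℂ, omitting no value.

Omitted value: no value.


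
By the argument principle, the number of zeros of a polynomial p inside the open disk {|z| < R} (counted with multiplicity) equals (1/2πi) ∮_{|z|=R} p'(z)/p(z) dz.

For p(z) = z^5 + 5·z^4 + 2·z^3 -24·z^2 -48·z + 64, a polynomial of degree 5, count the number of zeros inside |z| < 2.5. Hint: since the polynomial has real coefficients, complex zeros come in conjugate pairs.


The zeros of p are: 2, -4, (-2 + 2i), (-2 - 2i), 1.
Their magnitudes are: 2, 4, 2.828, 2.828, 1.
Zeros with |z| < R = 2.5: 2, 1.
Count = 2.
By the argument principle, (1/2πi) ∮_{|z|=R} p'(z)/p(z) dz equals exactly this count.

Number of zeros inside |z| < 2.5: 2.


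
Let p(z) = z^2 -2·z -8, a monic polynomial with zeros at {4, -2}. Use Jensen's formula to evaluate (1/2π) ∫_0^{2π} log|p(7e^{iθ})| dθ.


Zeros: -2, 4; r = 7.
Inside |z| < r: -2, 4. Outside (|z| ≥ r): ∅.
p(0) = -8, so log|p(0)| = log(8) = 2.0794.
Apply Jensen: I(r) = log|p(0)| + Σ_k log(r/|z_k|), summed over zeros inside |z| < r.
  log(r/|z_k|) for z_k = 4: log(7/4) = 0.5596
  log(r/|z_k|) for z_k = -2: log(7/2) = 1.2528
Sum over inside zeros: 1.8124.
I(r) = log|p(0)| + (inside sum) = 2.0794 + 1.8124 = 3.8918.
Closed form (all zeros inside, monic): I(r) = n·log(r) = 2·log(7) = 3.8918. ✓

I(r) ≈ 3.8918.


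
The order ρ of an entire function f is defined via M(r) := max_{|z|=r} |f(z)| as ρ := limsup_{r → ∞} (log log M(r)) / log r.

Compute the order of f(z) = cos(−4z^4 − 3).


Write cos(w) = (e^{iw} ± e^{−iw})/(2 or 2i), so |cos(w)| ≤ e^{|w|}. With w = −4z^4 − 3, |w| ≤ 4r^4 + 3 on |z|=r, giving M(r) ≤ e^{4r^4 + 3} and ρ ≤ 4. For the lower bound, choose z on |z|=r with -4z^4 purely imaginary of modulus 4r^4; then |cos(−4z^4 − 3)| grows like e^{4r^4}/2, so ρ ≥ 4. Hence ρ = 4.
Therefore ρ = 4.

Order ρ = 4.


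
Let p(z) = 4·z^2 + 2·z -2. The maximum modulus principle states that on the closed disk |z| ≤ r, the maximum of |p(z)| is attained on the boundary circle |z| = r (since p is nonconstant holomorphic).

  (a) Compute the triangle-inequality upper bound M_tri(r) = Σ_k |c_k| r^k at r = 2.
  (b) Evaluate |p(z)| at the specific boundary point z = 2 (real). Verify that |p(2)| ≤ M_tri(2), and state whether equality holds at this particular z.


Coefficients: c_0 = -2, c_1 = 2, c_2 = 4. Radius r = 2.
Part (a). Triangle bound: M_tri(r) = Σ_k |c_k| r^k
  = |-2|·2^0 + |2|·2^1 + |4|·2^2
  = 2 + 4 + 16 = 22.
This bounds M(r) := max_{|z|=r} |p(z)| from above; equality holds iff all terms c_k z^k can be made to align in phase at a single z on |z|=r.
Part (b). At z = 2 (real, on the circle |z| = r):
  p(2) = (-2)·2^0 + (2)·2^1 + (4)·2^2 = 18.
  |p(2)| = 18.
Check: |p(2)| = 18 ≤ 22 = M_tri(2). ✓ Equality does not hold at z = 2 (the coefficients have mixed signs, so the terms do not all align in phase there).

M_tri(2) = 22; |p(2)| = 18; equality at z=2: no.


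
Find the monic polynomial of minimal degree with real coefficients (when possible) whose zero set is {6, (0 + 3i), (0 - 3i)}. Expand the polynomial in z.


The polynomial is p(z) = ∏_{α ∈ S} (z − α), where S = {6, (0 + 3i), (0 - 3i)}.
Expanding the product yields: p(z) = z^3 -6·z^2 + 9·z -54.
Note conjugate pairs combine to real quadratics: (z − (0+3i))(z − (0−3i)) = z² + 9.
The resulting polynomial has degree 3 and real coefficients as required.

p(z) = z^3 -6·z^2 + 9·z -54.


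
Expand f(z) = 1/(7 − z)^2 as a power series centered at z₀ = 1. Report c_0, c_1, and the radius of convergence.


Let w = z − z₀, so z = z₀ + w.
Then 7 − z = 7 − (z₀ + w) = (7 − z₀) − w = 6 − w.
f(z) = 1/(6 − w)^2 = (1/(6)^2) · (1 − w/(6))^{−2}.
By the binomial series (1−u)^{−2} = Σ_{n≥0} C(n+1, 1) u^n for |u|<1, with u = w/(6):
  c_n = C(n+1, 1) / (6)^(n+2).
  c_0 = 1/(6)^2 = 1/36.
  c_1 = 2/(6)^3 = 1/108.
The series is valid for |w/d| < 1, i.e. |z − z₀| < |d|.
Radius of convergence: R = |7 − z₀| = |6| = 6 (distance from z₀ to the singularity z = 7).

c_0 = 1/36, c_1 = 1/108; R = 6.


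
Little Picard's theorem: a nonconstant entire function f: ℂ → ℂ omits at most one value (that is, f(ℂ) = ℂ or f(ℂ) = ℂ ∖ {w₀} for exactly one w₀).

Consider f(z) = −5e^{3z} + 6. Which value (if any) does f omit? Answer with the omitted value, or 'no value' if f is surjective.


Little Picard bounds the complement of f(ℂ) to at most one point.
e^{3z} is never zero on ℂ, so -5·e^{3z} takes every value in ℂ ∖ {0}. Adding 6 shifts the range to ℂ ∖ {6}. Thus f omits exactly the value 6.

Omitted value: 6.


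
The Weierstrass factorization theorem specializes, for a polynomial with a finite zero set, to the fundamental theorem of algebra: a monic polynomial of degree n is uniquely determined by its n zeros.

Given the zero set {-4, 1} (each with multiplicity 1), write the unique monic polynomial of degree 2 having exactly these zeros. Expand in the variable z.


The polynomial is p(z) = ∏_{α ∈ S} (z − α), where S = {-4, 1}.
Expanding the product yields: p(z) = z^2 + 3·z -4.
The resulting polynomial has degree 2 and real coefficients as required.

p(z) = z^2 + 3·z -4.


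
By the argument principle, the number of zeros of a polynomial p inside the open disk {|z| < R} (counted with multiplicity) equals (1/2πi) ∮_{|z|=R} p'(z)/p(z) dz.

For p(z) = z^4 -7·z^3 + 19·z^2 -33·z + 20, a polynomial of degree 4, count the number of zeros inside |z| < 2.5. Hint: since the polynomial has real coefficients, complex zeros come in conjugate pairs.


The zeros of p are: 1, 4, (1 + 2i), (1 - 2i).
Their magnitudes are: 1, 4, 2.236, 2.236.
Zeros with |z| < R = 2.5: 1, (1 + 2i), (1 - 2i).
Count = 3.
By the argument principle, (1/2πi) ∮_{|z|=R} p'(z)/p(z) dz equals exactly this count.

Number of zeros inside |z| < 2.5: 3.


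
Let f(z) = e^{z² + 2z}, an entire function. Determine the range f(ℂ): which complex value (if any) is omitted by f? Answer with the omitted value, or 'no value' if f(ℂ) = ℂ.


Little Picard bounds the complement of f(ℂ) to at most one point.
The exponent g(z) = z² + 2z is a nonconstant polynomial, hence surjective onto ℂ. So e^{g(z)} takes every value in {e^w : w ∈ ℂ} = ℂ ∖ {0}. Adding 0 shifts the range to ℂ ∖ {0}. f omits exactly 0.

Omitted value: 0.


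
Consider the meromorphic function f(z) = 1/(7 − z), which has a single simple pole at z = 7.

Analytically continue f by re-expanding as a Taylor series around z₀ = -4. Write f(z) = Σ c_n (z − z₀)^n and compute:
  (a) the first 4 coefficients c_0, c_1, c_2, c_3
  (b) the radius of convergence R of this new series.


Let w = z − z₀, so z = z₀ + w.
Then 7 − z = 7 − (z₀ + w) = (7 − z₀) − w = 11 − w.
f(z) = 1/(11 − w) = (1/(11)) · 1/(1 − w/(11)) = Σ_{n≥0} w^n / (11)^(n+1).
So c_n = 1/(11)^(n+1):
  c_0 = 1/(11)^1 = 1/11.
  c_1 = 1/(11)^2 = 1/121.
  c_2 = 1/(11)^3 = 1/1331.
  c_3 = 1/(11)^4 = 1/14641.
The series is valid for |w/d| < 1, i.e. |z − z₀| < |d|.
Radius of convergence: R = |7 − z₀| = |11| = 11 (distance from z₀ to the singularity z = 7).

c_0 = 1/11, c_1 = 1/121, c_2 = 1/1331, c_3 = 1/14641; R = 11.


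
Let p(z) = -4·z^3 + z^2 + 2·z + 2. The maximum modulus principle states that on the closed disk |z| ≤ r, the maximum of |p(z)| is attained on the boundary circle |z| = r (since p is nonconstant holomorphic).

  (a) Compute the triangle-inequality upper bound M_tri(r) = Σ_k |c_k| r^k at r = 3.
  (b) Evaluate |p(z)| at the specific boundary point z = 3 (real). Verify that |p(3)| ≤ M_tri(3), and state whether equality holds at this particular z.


Coefficients: c_0 = 2, c_1 = 2, c_2 = 1, c_3 = -4. Radius r = 3.
Part (a). Triangle bound: M_tri(r) = Σ_k |c_k| r^k
  = |2|·3^0 + |2|·3^1 + |1|·3^2 + |-4|·3^3
  = 2 + 6 + 9 + 108 = 125.
This bounds M(r) := max_{|z|=r} |p(z)| from above; equality holds iff all terms c_k z^k can be made to align in phase at a single z on |z|=r.
Part (b). At z = 3 (real, on the circle |z| = r):
  p(3) = (2)·3^0 + (2)·3^1 + (1)·3^2 + (-4)·3^3 = -91.
  |p(3)| = 91.
Check: |p(3)| = 91 ≤ 125 = M_tri(3). ✓ Equality does not hold at z = 3 (the coefficients have mixed signs, so the terms do not all align in phase there).

M_tri(3) = 125; |p(3)| = 91; equality at z=3: no.


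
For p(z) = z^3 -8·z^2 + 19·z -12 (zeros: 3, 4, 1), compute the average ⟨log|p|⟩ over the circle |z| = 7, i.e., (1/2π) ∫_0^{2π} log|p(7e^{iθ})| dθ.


Zeros: 1, 3, 4; r = 7.
Inside |z| < r: 1, 3, 4. Outside (|z| ≥ r): ∅.
p(0) = -12, so log|p(0)| = log(12) = 2.4849.
Apply Jensen: I(r) = log|p(0)| + Σ_k log(r/|z_k|), summed over zeros inside |z| < r.
  log(r/|z_k|) for z_k = 3: log(7/3) = 0.8473
  log(r/|z_k|) for z_k = 4: log(7/4) = 0.5596
  log(r/|z_k|) for z_k = 1: log(7/1) = 1.9459
Sum over inside zeros: 3.3528.
I(r) = log|p(0)| + (inside sum) = 2.4849 + 3.3528 = 5.8377.
Closed form (all zeros inside, monic): I(r) = n·log(r) = 3·log(7) = 5.8377. ✓

I(r) ≈ 5.8377.


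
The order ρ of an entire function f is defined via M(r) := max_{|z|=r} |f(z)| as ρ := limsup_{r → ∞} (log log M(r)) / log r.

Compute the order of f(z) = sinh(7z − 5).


sinh(w) is a linear combination of e^{iw} and e^{−iw} (or e^w, e^{−w} in the hyperbolic case), so |sinh(w)| ≤ e^{|w|}. With w = 7z − 5, |w| ≤ 7|z| + 5 = 7r + 5 on |z| = r, giving M(r) ≤ e^{7r + 5}, so ρ ≤ 1. On a suitable ray (z = it for sin/cos; z = t for sinh/cosh, t real → ∞), |sinh(7z − 5)| grows like e^{7|t|}/2, so ρ ≥ 1. Hence ρ = 1.
Therefore ρ = 1.

Order ρ = 1.


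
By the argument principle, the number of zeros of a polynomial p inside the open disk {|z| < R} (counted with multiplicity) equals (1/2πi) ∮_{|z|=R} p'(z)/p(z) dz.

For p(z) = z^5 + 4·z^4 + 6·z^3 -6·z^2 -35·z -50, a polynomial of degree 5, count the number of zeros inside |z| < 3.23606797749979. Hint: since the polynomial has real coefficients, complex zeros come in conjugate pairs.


The zeros of p are: 2, (-2 + 1i), (-2 - 1i), (-1 + 2i), (-1 - 2i).
Their magnitudes are: 2, 2.236, 2.236, 2.236, 2.236.
Zeros with |z| < R = 3.23606797749979: 2, (-2 + 1i), (-2 - 1i), (-1 + 2i), (-1 - 2i).
Count = 5.
By the argument principle, (1/2πi) ∮_{|z|=R} p'(z)/p(z) dz equals exactly this count.

Number of zeros inside |z| < 3.23606797749979: 5.


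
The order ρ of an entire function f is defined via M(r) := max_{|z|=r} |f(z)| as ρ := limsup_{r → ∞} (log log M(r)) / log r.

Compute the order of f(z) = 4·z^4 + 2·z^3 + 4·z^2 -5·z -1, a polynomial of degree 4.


|f(z)| ≤ Σ|c_k|·r^k = O(r^4) as r → ∞. Polynomial growth is O(e^{r^ε}) for every ε > 0 (since r^4/e^{r^ε} → 0), so ρ ≤ ε for all ε > 0, i.e. ρ = 0. Every nonconstant polynomial has order 0.
Therefore ρ = 0.

Order ρ = 0.


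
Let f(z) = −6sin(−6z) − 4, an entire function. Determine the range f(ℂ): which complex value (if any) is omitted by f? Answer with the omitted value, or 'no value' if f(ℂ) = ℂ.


Little Picard bounds the complement of f(ℂ) to at most one point.
sin is entire and surjective onto ℂ: for every w ∈ ℂ, sin(ζ) = w has a solution ζ ∈ ℂ (e.g., via the complex inverse arcsin). With ζ = −6z this gives z = ζ/(-6). Then -6·sin(−6z) takes every value in -6·ℂ = ℂ, and adding -4 is a bijection of ℂ. So f is surjective and omits no value. (Note: only on the real line is sin bounded by [−1, 1].)

Omitted value: no value.


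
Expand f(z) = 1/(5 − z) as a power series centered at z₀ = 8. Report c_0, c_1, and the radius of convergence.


Let w = z − z₀, so z = z₀ + w.
Then 5 − z = 5 − (z₀ + w) = (5 − z₀) − w = -3 − w.
f(z) = 1/(-3 − w) = (1/(-3)) · 1/(1 − w/(-3)) = Σ_{n≥0} w^n / (-3)^(n+1).
So c_n = 1/(-3)^(n+1):
  c_0 = 1/(-3)^1 = -1/3.
  c_1 = 1/(-3)^2 = 1/9.
The series is valid for |w/d| < 1, i.e. |z − z₀| < |d|.
Radius of convergence: R = |5 − z₀| = |-3| = 3 (distance from z₀ to the singularity z = 5).

c_0 = -1/3, c_1 = 1/9; R = 3.


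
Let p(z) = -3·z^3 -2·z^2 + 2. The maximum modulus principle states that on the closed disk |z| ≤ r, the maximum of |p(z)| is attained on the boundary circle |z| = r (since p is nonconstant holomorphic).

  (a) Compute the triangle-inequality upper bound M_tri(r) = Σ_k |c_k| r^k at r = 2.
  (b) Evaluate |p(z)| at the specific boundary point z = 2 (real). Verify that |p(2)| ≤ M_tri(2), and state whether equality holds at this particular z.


Coefficients: c_0 = 2, c_1 = 0, c_2 = -2, c_3 = -3. Radius r = 2.
Part (a). Triangle bound: M_tri(r) = Σ_k |c_k| r^k
  = |2|·2^0 + |0|·2^1 + |-2|·2^2 + |-3|·2^3
  = 2 + 0 + 8 + 24 = 34.
This bounds M(r) := max_{|z|=r} |p(z)| from above; equality holds iff all terms c_k z^k can be made to align in phase at a single z on |z|=r.
Part (b). At z = 2 (real, on the circle |z| = r):
  p(2) = (2)·2^0 + (0)·2^1 + (-2)·2^2 + (-3)·2^3 = -30.
  |p(2)| = 30.
Check: |p(2)| = 30 ≤ 34 = M_tri(2). ✓ Equality does not hold at z = 2 (the coefficients have mixed signs, so the terms do not all align in phase there).

M_tri(2) = 34; |p(2)| = 30; equality at z=2: no.


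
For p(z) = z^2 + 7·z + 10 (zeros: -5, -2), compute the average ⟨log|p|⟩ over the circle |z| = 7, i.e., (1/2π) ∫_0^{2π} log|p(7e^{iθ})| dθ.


Zeros: -5, -2; r = 7.
Inside |z| < r: -5, -2. Outside (|z| ≥ r): ∅.
p(0) = 10, so log|p(0)| = log(10) = 2.3026.
Apply Jensen: I(r) = log|p(0)| + Σ_k log(r/|z_k|), summed over zeros inside |z| < r.
  log(r/|z_k|) for z_k = -5: log(7/5) = 0.3365
  log(r/|z_k|) for z_k = -2: log(7/2) = 1.2528
Sum over inside zeros: 1.5892.
I(r) = log|p(0)| + (inside sum) = 2.3026 + 1.5892 = 3.8918.
Closed form (all zeros inside, monic): I(r) = n·log(r) = 2·log(7) = 3.8918. ✓

I(r) ≈ 3.8918.


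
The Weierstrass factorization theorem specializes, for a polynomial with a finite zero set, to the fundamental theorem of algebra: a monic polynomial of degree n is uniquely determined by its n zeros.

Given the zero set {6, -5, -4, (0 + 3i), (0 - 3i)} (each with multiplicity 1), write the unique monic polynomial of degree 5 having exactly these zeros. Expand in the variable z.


The polynomial is p(z) = ∏_{α ∈ S} (z − α), where S = {6, -5, -4, (0 + 3i), (0 - 3i)}.
Expanding the product yields: p(z) = z^5 + 3·z^4 -25·z^3 -93·z^2 -306·z -1080.
Note conjugate pairs combine to real quadratics: (z − (0+3i))(z − (0−3i)) = z² + 9.
The resulting polynomial has degree 5 and real coefficients as required.

p(z) = z^5 + 3·z^4 -25·z^3 -93·z^2 -306·z -1080.


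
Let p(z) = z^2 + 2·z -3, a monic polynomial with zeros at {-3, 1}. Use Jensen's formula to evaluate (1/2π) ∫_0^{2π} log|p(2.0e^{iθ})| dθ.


Zeros: -3, 1; r = 2.0.
Inside |z| < r: 1. Outside (|z| ≥ r): -3.
p(0) = -3, so log|p(0)| = log(3) = 1.0986.
Apply Jensen: I(r) = log|p(0)| + Σ_k log(r/|z_k|), summed over zeros inside |z| < r.
  log(r/|z_k|) for z_k = 1: log(2.0/1) = 0.6931
  Outside zeros (-3) contribute nothing to the Jensen sum.
Sum over inside zeros: 0.6931.
I(r) = log|p(0)| + (inside sum) = 1.0986 + 0.6931 = 1.7918.
Note: since some zeros are outside |z| ≤ r, the simplified n·log(r) form does NOT apply — only the inside zeros contribute.

I(r) ≈ 1.7918.


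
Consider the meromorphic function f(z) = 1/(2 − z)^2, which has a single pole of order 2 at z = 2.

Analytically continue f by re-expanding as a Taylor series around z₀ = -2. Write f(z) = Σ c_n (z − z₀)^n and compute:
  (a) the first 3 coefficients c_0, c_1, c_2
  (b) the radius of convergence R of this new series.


Let w = z − z₀, so z = z₀ + w.
Then 2 − z = 2 − (z₀ + w) = (2 − z₀) − w = 4 − w.
f(z) = 1/(4 − w)^2 = (1/(4)^2) · (1 − w/(4))^{−2}.
By the binomial series (1−u)^{−2} = Σ_{n≥0} C(n+1, 1) u^n for |u|<1, with u = w/(4):
  c_n = C(n+1, 1) / (4)^(n+2).
  c_0 = 1/(4)^2 = 1/16.
  c_1 = 2/(4)^3 = 1/32.
  c_2 = 3/(4)^4 = 3/256.
The series is valid for |w/d| < 1, i.e. |z − z₀| < |d|.
Radius of convergence: R = |2 − z₀| = |4| = 4 (distance from z₀ to the singularity z = 2).

c_0 = 1/16, c_1 = 1/32, c_2 = 3/256; R = 4.


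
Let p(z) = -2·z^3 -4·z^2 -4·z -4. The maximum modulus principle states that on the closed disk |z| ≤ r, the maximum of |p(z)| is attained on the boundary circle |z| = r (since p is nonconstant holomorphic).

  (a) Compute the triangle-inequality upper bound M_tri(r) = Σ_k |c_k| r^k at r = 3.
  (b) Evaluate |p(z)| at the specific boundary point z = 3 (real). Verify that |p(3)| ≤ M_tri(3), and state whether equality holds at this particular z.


Coefficients: c_0 = -4, c_1 = -4, c_2 = -4, c_3 = -2. Radius r = 3.
Part (a). Triangle bound: M_tri(r) = Σ_k |c_k| r^k
  = |-4|·3^0 + |-4|·3^1 + |-4|·3^2 + |-2|·3^3
  = 4 + 12 + 36 + 54 = 106.
This bounds M(r) := max_{|z|=r} |p(z)| from above; equality holds iff all terms c_k z^k can be made to align in phase at a single z on |z|=r.
Part (b). At z = 3 (real, on the circle |z| = r):
  p(3) = (-4)·3^0 + (-4)·3^1 + (-4)·3^2 + (-2)·3^3 = -106.
  |p(3)| = 106.
Since all nonzero coefficients share the same sign, |p(3)| = 106 = M_tri(3); the triangle bound is attained at z = 3, so in fact M(r) = 106.

M_tri(3) = 106; |p(3)| = 106; equality at z=3: yes.


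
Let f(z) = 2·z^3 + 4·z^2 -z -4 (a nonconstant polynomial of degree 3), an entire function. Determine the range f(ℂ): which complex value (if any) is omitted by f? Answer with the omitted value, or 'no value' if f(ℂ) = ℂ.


Little Picard bounds the complement of f(ℂ) to at most one point.
For every w ∈ ℂ, the equation p(z) − w = 0 is a nonconstant polynomial in z and hence has at least one root by the fundamental theorem of algebra. So p is surjective onto ℂ, omitting no value.

Omitted value: no value.


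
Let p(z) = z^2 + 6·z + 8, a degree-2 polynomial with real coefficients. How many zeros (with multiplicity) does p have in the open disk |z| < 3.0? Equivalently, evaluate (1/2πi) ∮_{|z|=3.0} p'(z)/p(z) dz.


The zeros of p are: -2, -4.
Their magnitudes are: 2, 4.
Zeros with |z| < R = 3.0: -2.
Count = 1.
By the argument principle, (1/2πi) ∮_{|z|=R} p'(z)/p(z) dz equals exactly this count.

Number of zeros inside |z| < 3.0: 1.


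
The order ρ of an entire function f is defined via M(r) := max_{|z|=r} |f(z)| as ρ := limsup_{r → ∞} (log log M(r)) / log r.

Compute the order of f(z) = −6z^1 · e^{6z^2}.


M(r) = max_{|z|=r} |-6|·|z|^1·|e^{6z^2}| = 6·r^1 · e^{6r^2} (the factors attain their maxima compatibly on |z|=r). Then log M(r) = log 6 + 1·log r + 6r^2, dominated by the last term, so log log M(r) ~ 2·log r. The polynomial factor -6z^1 contributes only a log r term and does not affect the order. ρ = 2.
Therefore ρ = 2.

Order ρ = 2.


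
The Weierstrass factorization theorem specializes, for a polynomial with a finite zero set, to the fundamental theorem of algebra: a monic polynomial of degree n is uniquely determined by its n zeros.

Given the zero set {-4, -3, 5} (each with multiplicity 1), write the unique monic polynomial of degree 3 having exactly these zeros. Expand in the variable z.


The polynomial is p(z) = ∏_{α ∈ S} (z − α), where S = {-4, -3, 5}.
Expanding the product yields: p(z) = z^3 + 2·z^2 -23·z -60.
The resulting polynomial has degree 3 and real coefficients as required.

p(z) = z^3 + 2·z^2 -23·z -60.


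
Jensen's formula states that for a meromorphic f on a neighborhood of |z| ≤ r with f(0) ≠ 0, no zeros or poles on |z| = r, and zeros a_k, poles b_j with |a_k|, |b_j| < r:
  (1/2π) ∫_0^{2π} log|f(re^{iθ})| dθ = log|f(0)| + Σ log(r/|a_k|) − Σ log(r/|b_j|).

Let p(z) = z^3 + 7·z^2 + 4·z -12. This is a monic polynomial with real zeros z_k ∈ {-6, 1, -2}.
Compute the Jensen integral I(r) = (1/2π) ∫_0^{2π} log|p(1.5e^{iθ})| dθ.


Zeros: -6, -2, 1; r = 1.5.
Inside |z| < r: 1. Outside (|z| ≥ r): -6, -2.
p(0) = -12, so log|p(0)| = log(12) = 2.4849.
Apply Jensen: I(r) = log|p(0)| + Σ_k log(r/|z_k|), summed over zeros inside |z| < r.
  log(r/|z_k|) for z_k = 1: log(1.5/1) = 0.4055
  Outside zeros (-6, -2) contribute nothing to the Jensen sum.
Sum over inside zeros: 0.4055.
I(r) = log|p(0)| + (inside sum) = 2.4849 + 0.4055 = 2.8904.
Note: since some zeros are outside |z| ≤ r, the simplified n·log(r) form does NOT apply — only the inside zeros contribute.

I(r) ≈ 2.8904.
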